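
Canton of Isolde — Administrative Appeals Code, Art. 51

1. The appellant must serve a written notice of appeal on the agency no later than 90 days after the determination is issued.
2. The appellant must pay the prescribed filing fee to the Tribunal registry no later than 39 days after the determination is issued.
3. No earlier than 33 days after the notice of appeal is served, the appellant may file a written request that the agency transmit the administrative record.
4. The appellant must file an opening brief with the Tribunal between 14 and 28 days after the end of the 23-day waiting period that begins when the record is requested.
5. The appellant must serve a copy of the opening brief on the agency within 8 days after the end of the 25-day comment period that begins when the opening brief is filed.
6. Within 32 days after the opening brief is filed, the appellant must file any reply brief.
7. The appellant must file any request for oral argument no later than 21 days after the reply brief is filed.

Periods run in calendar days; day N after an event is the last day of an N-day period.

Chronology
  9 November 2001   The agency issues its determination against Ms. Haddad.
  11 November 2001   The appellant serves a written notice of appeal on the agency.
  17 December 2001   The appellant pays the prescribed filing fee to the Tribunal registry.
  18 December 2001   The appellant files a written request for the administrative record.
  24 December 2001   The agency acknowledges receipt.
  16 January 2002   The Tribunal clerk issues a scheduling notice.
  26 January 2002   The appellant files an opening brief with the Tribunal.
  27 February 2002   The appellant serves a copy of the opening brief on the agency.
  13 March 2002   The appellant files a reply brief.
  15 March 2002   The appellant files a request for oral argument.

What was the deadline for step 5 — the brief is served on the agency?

28 February 2002

The opening brief is filed on 26 January 2002; the 25-day comment period therefore ends 20 February 2002, and step 5 runs from that date. 8 days after 20 February 2002 is 28 February 2002.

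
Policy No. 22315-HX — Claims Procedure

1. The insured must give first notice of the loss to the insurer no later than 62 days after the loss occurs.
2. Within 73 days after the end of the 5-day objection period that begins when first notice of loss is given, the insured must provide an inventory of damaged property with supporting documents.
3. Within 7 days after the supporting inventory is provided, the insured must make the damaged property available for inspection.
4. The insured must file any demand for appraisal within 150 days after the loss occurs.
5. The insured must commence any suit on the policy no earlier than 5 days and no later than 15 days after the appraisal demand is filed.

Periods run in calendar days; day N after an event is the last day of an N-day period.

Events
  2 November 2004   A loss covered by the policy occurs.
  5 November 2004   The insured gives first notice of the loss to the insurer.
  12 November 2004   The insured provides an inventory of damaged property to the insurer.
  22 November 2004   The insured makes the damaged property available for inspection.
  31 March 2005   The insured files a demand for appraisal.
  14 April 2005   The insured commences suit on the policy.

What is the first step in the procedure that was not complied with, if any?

(1) due by 2 November 2004 + 62 days = 3 January 2005; 5 November 2004 is within that limit.
(2) due by 10 November 2004 + 73 days = 22 January 2005; 12 November 2004 is within that limit.
(3) due by 12 November 2004 + 7 days = 19 November 2004; done 22 November 2004 — 3 days late.
The procedure was therefore not followed at step 3.

Step 3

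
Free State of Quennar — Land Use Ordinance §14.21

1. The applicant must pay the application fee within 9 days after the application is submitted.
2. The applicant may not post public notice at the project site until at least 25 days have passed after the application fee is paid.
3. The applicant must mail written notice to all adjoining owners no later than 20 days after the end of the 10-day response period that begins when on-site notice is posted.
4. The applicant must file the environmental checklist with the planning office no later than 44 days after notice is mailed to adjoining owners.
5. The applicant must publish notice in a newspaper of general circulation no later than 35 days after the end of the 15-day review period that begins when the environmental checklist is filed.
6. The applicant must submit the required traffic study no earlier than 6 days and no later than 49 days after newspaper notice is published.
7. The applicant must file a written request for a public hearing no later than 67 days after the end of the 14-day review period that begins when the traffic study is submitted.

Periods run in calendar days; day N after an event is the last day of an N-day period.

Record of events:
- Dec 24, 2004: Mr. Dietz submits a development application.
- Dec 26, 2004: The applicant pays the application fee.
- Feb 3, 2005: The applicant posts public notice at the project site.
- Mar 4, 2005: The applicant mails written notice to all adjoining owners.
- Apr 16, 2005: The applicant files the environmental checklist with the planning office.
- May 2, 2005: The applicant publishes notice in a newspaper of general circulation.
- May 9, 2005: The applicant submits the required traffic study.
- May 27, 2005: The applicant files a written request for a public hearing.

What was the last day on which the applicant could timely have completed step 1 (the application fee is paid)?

Jan 2, 2005

Step 1 runs from Dec 24, 2004, when the application is submitted. 9 days after Dec 24, 2004 is Jan 2, 2005.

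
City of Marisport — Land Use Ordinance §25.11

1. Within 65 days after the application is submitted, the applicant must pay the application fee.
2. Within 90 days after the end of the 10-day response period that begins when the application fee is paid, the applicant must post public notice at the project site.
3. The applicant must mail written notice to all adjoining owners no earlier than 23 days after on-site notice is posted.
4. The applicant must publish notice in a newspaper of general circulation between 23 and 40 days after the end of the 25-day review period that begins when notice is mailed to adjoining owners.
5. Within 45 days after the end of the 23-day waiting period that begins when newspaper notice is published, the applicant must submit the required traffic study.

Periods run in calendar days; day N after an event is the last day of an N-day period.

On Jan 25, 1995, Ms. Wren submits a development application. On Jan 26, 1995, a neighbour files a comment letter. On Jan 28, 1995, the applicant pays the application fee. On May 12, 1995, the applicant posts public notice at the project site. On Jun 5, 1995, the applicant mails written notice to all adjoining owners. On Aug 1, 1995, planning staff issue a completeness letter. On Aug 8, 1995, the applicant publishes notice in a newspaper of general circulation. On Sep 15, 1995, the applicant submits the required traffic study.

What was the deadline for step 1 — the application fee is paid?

Step 1 runs from Jan 25, 1995, when the application is submitted. 65 days after Jan 25, 1995 is Mar 31, 1995.

Mar 31, 1995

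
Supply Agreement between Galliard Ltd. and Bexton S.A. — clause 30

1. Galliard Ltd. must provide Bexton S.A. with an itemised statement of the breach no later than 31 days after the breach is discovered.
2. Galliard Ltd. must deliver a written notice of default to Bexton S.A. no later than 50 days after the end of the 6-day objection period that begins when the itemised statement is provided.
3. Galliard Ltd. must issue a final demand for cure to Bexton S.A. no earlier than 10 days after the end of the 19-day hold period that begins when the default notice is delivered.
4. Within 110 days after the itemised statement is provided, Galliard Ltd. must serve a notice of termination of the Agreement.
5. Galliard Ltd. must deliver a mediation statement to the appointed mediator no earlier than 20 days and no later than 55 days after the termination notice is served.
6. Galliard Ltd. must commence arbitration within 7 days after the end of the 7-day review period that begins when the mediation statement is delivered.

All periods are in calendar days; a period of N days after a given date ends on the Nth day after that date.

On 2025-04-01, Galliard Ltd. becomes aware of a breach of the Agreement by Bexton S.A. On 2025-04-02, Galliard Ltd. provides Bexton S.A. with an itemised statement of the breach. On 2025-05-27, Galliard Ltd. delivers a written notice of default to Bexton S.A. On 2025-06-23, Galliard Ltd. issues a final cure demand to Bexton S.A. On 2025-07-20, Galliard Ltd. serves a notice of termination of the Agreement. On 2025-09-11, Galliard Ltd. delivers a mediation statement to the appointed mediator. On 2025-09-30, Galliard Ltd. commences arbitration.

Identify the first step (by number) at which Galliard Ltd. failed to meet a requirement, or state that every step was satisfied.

Step 3

Step 1 — counting 31 days from 2025-04-01 (when the breach is discovered) gives a deadline of 2025-05-02; done 2025-04-02 — timely.
Step 2 — counting 50 days from 2025-04-08 (end of the 6-day objection period, which began when the itemised statement is provided on 2025-04-02) gives a deadline of 2025-05-28; completed 2025-05-27, before the deadline.
Step 3 — must wait 10 days from 2025-06-15 (end of the 19-day hold period, which began when the default notice is delivered on 2025-05-27), so not before 2025-06-25; acted on 2025-06-23, 2 days prematurely.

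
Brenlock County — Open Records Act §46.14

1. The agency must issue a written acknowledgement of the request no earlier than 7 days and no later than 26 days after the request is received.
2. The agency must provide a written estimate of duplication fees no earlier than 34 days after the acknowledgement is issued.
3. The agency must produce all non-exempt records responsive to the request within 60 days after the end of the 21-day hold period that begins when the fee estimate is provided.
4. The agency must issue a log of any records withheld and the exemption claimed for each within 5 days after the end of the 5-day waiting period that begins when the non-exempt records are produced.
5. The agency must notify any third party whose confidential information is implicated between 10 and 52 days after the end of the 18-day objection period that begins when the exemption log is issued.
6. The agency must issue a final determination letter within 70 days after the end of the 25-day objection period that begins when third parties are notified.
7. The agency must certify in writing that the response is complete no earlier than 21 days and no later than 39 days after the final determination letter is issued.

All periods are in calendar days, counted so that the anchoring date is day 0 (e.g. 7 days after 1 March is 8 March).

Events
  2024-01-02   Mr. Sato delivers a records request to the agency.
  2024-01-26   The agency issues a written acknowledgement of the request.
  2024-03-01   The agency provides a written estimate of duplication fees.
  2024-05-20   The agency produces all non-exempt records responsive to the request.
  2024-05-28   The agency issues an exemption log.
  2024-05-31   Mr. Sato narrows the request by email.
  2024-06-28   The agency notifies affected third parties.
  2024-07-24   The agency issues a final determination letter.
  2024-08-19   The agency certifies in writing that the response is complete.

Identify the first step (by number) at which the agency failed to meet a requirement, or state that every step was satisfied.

None — every step was satisfied

Step 1: the window is 7–26 days after 2024-01-02 (when the request is received), so 2024-01-09 through 2024-01-28; done 2024-01-26, which is between those dates.
Step 2: the earliest permitted date is 34 days after 2024-01-26 (when the acknowledgement is issued), i.e. 2024-02-29; done 2024-03-01, after the minimum wait.
Step 3: 60 days after 2024-03-22 (end of the 21-day hold period, which began when the fee estimate is provided on 2024-03-01) is 2024-05-21; done 2024-05-20 — timely.
Step 4: 5 days after 2024-05-25 (end of the 5-day waiting period, which began when the non-exempt records are produced on 2024-05-20) is 2024-05-30; done 2024-05-28 — timely.
Step 5: the window is 10–52 days after 2024-06-15 (end of the 18-day objection period, which began when the exemption log is issued on 2024-05-28), so 2024-06-25 through 2024-08-06; done 2024-06-28 — within the window.
Step 6: 70 days after 2024-07-23 (end of the 25-day objection period, which began when third parties are notified on 2024-06-28) is 2024-10-01; done 2024-07-24 — timely.
Step 7: the window is 21–39 days after 2024-07-24 (when the final determination letter is issued), so 2024-08-14 through 2024-09-01; done 2024-08-19, which is between those dates.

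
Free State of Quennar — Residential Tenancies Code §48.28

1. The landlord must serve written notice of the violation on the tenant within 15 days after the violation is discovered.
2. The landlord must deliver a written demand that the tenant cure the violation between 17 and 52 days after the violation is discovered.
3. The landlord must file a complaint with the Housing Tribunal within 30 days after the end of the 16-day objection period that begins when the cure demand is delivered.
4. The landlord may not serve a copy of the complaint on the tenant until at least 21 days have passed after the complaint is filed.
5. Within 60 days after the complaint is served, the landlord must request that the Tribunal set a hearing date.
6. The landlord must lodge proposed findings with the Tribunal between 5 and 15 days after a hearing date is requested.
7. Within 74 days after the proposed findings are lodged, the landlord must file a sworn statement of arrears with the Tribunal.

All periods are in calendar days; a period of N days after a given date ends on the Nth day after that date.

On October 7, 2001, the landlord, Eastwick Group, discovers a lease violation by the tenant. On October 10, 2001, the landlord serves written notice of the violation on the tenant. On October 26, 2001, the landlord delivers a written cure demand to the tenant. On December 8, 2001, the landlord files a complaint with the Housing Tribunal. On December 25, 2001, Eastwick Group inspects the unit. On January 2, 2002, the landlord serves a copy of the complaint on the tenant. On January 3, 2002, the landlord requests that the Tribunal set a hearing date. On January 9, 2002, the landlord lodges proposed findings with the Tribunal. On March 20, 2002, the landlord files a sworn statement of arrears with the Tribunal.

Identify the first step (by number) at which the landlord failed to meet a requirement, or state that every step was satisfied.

None — every step was satisfied

Step 1 — counting 15 days from October 7, 2001 (when the violation is discovered) gives a deadline of October 22, 2001; done October 10, 2001 — timely.
Step 2 — 17 and 52 days from October 7, 2001 (when the violation is discovered) are October 24, 2001 and November 28, 2001 respectively; October 26, 2001 falls inside that range.
Step 3 — counting 30 days from November 11, 2001 (end of the 16-day objection period, which began when the cure demand is delivered on October 26, 2001) gives a deadline of December 11, 2001; completed December 8, 2001, before the deadline.
Step 4 — must wait 21 days from December 8, 2001 (when the complaint is filed), so not before December 29, 2001; January 2, 2002 is on or after that date.
Step 5 — counting 60 days from January 2, 2002 (when the complaint is served) gives a deadline of March 3, 2002; done January 3, 2002 — timely.
Step 6 — 5 and 15 days from January 3, 2002 (when a hearing date is requested) are January 8, 2002 and January 18, 2002 respectively; January 9, 2002 falls inside that range.
Step 7 — counting 74 days from January 9, 2002 (when the proposed findings are lodged) gives a deadline of March 24, 2002; done March 20, 2002 — timely.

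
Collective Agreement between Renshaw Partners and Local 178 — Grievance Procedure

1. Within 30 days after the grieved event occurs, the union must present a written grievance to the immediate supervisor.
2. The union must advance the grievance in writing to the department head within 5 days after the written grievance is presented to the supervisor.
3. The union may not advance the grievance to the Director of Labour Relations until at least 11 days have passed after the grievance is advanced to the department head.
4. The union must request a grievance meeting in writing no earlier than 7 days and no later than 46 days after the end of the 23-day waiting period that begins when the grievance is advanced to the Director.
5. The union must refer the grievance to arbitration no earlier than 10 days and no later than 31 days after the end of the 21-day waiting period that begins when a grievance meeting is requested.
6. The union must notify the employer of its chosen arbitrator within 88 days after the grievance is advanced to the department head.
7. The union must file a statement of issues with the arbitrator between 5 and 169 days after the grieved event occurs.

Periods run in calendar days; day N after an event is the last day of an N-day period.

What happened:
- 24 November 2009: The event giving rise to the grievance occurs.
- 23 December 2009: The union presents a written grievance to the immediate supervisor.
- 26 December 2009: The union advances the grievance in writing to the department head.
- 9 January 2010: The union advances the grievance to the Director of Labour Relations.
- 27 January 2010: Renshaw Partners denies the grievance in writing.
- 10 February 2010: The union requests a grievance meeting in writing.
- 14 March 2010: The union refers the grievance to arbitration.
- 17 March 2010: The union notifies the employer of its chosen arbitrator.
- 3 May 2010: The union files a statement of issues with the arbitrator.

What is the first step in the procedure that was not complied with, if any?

None — every step was satisfied

Step 1 — counting 30 days from 24 November 2009 (when the grieved event occurs) gives a deadline of 24 December 2009; done 23 December 2009 — timely.
Step 2 — counting 5 days from 23 December 2009 (when the written grievance is presented to the supervisor) gives a deadline of 28 December 2009; completed 26 December 2009, before the deadline.
Step 3 — must wait 11 days from 26 December 2009 (when the grievance is advanced to the department head), so not before 6 January 2010; done 9 January 2010 — permitted.
Step 4 — 7 and 46 days from 1 February 2010 (end of the 23-day waiting period, which began when the grievance is advanced to the Director on 9 January 2010) are 8 February 2010 and 19 March 2010 respectively; done 10 February 2010, which is between those dates.
Step 5 — 10 and 31 days from 3 March 2010 (end of the 21-day waiting period, which began when a grievance meeting is requested on 10 February 2010) are 13 March 2010 and 3 April 2010 respectively; done 14 March 2010, which is between those dates.
Step 6 — counting 88 days from 26 December 2009 (when the grievance is advanced to the department head) gives a deadline of 24 March 2010; done 17 March 2010 — timely.
Step 7 — 5 and 169 days from 24 November 2009 (when the grieved event occurs) are 29 November 2009 and 12 May 2010 respectively; done 3 May 2010, which is between those dates.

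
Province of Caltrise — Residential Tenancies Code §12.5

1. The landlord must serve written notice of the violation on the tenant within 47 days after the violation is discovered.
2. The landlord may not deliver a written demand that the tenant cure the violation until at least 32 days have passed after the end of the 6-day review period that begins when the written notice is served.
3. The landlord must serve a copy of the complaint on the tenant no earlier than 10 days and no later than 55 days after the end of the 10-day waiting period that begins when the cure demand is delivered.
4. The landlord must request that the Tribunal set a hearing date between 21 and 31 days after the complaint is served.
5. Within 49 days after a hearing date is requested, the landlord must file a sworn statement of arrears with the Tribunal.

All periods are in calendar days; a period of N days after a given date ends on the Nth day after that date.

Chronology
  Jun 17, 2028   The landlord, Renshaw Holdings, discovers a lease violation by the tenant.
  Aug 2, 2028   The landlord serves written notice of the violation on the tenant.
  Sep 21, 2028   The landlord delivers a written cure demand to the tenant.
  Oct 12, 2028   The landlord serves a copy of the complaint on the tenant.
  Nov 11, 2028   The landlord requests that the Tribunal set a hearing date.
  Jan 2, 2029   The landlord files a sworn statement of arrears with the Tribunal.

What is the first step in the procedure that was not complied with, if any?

Step 5

Step 1: 47 days after Jun 17, 2028 (when the violation is discovered) is Aug 3, 2028; done Aug 2, 2028 — timely.
Step 2: the earliest permitted date is 32 days after Aug 8, 2028 (end of the 6-day review period, which began when the written notice is served on Aug 2, 2028), i.e. Sep 9, 2028; done Sep 21, 2028, after the minimum wait.
Step 3: the window is 10–55 days after Oct 1, 2028 (end of the 10-day waiting period, which began when the cure demand is delivered on Sep 21, 2028), so Oct 11, 2028 through Nov 25, 2028; done Oct 12, 2028, which is between those dates.
Step 4: the window is 21–31 days after Oct 12, 2028 (when the complaint is served), so Nov 2, 2028 through Nov 12, 2028; Nov 11, 2028 falls inside that range.
Step 5: 49 days after Nov 11, 2028 (when a hearing date is requested) is Dec 30, 2028; not done until Jan 2, 2029, 3 days after the deadline.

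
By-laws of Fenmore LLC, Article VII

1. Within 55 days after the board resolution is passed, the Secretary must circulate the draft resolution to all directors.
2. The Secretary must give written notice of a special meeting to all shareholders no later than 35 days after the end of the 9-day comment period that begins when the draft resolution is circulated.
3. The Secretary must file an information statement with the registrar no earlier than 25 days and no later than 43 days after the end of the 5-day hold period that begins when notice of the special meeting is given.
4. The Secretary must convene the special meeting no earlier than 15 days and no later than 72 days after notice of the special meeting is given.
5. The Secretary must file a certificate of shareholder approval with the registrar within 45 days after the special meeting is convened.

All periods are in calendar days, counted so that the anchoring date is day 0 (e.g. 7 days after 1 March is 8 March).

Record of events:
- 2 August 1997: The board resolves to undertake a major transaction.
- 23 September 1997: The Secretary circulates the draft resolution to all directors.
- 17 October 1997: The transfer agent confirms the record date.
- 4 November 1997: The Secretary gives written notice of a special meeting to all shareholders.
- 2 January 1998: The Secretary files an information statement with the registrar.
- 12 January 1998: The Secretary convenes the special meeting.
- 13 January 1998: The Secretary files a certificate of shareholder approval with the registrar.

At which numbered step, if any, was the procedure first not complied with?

Step 1 — counting 55 days from 2 August 1997 (when the board resolution is passed) gives a deadline of 26 September 1997; 23 September 1997 is within that limit.
Step 2 — counting 35 days from 2 October 1997 (end of the 9-day comment period, which began when the draft resolution is circulated on 23 September 1997) gives a deadline of 6 November 1997; completed 4 November 1997, before the deadline.
Step 3 — 25 and 43 days from 9 November 1997 (end of the 5-day hold period, which began when notice of the special meeting is given on 4 November 1997) are 4 December 1997 and 22 December 1997 respectively; 2 January 1998 is 11 days past the end of the window.

Step 3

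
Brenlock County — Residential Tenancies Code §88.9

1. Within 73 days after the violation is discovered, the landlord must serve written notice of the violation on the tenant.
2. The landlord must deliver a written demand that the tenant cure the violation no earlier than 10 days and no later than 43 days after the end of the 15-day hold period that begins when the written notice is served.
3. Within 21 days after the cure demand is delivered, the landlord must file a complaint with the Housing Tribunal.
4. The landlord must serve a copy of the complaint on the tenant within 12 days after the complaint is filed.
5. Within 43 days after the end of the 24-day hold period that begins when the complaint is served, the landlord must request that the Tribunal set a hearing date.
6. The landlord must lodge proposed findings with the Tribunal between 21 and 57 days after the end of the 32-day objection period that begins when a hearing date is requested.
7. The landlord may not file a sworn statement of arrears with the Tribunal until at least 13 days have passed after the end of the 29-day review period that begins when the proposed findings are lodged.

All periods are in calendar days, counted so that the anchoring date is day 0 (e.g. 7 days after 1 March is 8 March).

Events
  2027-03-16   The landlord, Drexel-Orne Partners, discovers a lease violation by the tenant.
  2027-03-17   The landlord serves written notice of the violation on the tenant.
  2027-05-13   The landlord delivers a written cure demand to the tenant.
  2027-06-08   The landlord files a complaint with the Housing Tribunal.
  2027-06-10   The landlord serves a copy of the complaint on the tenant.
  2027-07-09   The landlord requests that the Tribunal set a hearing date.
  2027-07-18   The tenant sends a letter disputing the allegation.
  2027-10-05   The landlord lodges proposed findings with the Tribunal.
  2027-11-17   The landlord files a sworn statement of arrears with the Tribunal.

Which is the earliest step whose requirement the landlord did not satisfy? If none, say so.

Step 3

Step 1: 73 days after 2027-03-16 (when the violation is discovered) is 2027-05-28; 2027-03-17 is within that limit.
Step 2: the window is 10–43 days after 2027-04-01 (end of the 15-day hold period, which began when the written notice is served on 2027-03-17), so 2027-04-11 through 2027-05-14; done 2027-05-13 — within the window.
Step 3: 21 days after 2027-05-13 (when the cure demand is delivered) is 2027-06-03; 2027-06-08 misses that deadline by 5 days.
That is the first point of non-compliance.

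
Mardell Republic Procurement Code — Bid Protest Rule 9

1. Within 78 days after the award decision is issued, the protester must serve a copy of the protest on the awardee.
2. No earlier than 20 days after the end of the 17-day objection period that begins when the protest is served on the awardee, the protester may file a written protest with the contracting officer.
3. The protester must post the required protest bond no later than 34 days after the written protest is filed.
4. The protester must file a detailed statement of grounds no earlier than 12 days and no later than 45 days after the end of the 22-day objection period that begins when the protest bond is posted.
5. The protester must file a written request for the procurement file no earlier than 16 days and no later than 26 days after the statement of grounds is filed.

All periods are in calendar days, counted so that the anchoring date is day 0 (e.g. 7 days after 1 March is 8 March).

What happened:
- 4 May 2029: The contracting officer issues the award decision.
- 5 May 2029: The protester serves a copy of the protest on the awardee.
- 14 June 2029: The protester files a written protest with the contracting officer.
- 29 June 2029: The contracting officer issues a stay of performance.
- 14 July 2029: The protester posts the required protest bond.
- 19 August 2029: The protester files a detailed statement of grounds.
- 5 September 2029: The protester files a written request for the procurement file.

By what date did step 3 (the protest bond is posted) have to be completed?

18 July 2029

Step 3 runs from 14 June 2029, when the written protest is filed. 34 days after 14 June 2029 is 18 July 2029.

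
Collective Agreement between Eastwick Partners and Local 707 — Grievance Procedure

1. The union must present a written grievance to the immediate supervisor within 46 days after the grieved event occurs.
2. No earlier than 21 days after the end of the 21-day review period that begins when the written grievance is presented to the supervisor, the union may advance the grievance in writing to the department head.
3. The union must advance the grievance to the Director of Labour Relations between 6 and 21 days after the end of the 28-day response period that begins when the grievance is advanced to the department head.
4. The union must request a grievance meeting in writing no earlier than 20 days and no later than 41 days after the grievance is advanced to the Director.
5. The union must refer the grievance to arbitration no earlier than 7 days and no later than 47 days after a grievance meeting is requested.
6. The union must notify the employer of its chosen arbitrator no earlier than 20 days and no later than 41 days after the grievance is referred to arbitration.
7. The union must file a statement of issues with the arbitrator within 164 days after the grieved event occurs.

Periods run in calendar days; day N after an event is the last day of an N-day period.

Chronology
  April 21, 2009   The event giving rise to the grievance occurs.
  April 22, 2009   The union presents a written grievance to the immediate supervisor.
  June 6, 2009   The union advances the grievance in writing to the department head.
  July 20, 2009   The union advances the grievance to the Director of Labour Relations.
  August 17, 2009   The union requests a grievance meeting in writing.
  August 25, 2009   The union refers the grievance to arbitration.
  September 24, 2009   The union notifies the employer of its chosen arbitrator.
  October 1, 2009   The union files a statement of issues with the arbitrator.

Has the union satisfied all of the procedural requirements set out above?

Step 1 — counting 46 days from April 21, 2009 (when the grieved event occurs) gives a deadline of June 6, 2009; completed April 22, 2009, before the deadline.
Step 2 — must wait 21 days from May 13, 2009 (end of the 21-day review period, which began when the written grievance is presented to the supervisor on April 22, 2009), so not before June 3, 2009; done June 6, 2009 — permitted.
Step 3 — 6 and 21 days from July 4, 2009 (end of the 28-day response period, which began when the grievance is advanced to the department head on June 6, 2009) are July 10, 2009 and July 25, 2009 respectively; July 20, 2009 falls inside that range.
Step 4 — 20 and 41 days from July 20, 2009 (when the grievance is advanced to the Director) are August 9, 2009 and August 30, 2009 respectively; done August 17, 2009 — within the window.
Step 5 — 7 and 47 days from August 17, 2009 (when a grievance meeting is requested) are August 24, 2009 and October 3, 2009 respectively; August 25, 2009 falls inside that range.
Step 6 — 20 and 41 days from August 25, 2009 (when the grievance is referred to arbitration) are September 14, 2009 and October 5, 2009 respectively; September 24, 2009 falls inside that range.
Step 7 — counting 164 days from April 21, 2009 (when the grieved event occurs) gives a deadline of October 2, 2009; completed October 1, 2009, before the deadline.

Yes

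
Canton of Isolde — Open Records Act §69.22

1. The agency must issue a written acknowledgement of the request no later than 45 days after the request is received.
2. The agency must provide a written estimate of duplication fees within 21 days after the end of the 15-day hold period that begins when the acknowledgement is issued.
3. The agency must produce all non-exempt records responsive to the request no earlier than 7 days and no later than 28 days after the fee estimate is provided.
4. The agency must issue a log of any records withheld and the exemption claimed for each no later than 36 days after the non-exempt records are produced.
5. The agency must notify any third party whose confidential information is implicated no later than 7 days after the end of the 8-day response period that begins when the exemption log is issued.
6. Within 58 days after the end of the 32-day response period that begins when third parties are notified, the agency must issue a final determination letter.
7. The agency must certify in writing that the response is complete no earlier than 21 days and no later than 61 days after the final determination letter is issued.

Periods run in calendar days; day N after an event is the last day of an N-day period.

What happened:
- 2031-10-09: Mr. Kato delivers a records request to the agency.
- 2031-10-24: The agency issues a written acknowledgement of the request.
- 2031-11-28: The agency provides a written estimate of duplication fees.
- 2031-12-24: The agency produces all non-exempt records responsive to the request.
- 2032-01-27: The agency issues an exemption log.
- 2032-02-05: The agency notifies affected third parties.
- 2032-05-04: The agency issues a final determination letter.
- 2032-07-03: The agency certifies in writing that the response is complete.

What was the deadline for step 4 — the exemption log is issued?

Step 4 runs from 2031-12-24, when the non-exempt records are produced. 36 days after 2031-12-24 is 2032-01-29.

2032-01-29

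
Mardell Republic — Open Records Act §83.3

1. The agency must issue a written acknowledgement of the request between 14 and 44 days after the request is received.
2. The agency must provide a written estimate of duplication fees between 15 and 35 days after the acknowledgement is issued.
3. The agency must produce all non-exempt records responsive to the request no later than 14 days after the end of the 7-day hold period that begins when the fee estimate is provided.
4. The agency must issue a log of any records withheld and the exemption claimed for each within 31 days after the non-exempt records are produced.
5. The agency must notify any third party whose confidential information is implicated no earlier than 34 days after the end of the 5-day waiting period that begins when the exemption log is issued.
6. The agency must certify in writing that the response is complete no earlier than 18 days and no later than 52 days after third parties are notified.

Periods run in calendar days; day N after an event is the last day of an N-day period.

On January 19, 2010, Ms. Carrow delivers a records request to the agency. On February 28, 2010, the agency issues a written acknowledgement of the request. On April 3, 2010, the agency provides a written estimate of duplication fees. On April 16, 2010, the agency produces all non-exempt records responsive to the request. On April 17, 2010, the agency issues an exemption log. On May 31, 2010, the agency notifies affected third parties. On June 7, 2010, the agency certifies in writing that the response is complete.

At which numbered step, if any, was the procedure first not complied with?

Step 1: the window is 14–44 days after January 19, 2010 (when the request is received), so February 2, 2010 through March 4, 2010; done February 28, 2010 — within the window.
Step 2: the window is 15–35 days after February 28, 2010 (when the acknowledgement is issued), so March 15, 2010 through April 4, 2010; April 3, 2010 falls inside that range.
Step 3: 14 days after April 10, 2010 (end of the 7-day hold period, which began when the fee estimate is provided on April 3, 2010) is April 24, 2010; completed April 16, 2010, before the deadline.
Step 4: 31 days after April 16, 2010 (when the non-exempt records are produced) is May 17, 2010; April 17, 2010 is within that limit.
Step 5: the earliest permitted date is 34 days after April 22, 2010 (end of the 5-day waiting period, which began when the exemption log is issued on April 17, 2010), i.e. May 26, 2010; May 31, 2010 is on or after that date.
Step 6: the window is 18–52 days after May 31, 2010 (when third parties are notified), so June 18, 2010 through July 22, 2010; June 7, 2010 is 11 days too early.
Later steps need not be reached.

Step 6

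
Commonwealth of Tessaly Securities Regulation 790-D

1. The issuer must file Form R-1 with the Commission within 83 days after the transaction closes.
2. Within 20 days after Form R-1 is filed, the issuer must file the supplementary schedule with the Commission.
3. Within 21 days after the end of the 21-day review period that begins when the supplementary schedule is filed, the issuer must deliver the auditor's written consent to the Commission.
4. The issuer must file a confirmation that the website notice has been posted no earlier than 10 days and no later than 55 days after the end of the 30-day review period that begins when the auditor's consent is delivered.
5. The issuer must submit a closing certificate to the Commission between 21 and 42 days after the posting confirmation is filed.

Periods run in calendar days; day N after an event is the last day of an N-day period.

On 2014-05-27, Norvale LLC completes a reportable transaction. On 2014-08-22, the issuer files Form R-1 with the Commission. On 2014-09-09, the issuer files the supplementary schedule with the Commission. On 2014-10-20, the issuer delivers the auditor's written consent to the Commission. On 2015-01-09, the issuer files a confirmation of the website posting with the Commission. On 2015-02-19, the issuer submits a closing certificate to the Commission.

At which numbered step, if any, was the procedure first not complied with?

Step 1

Step 1 — counting 83 days from 2014-05-27 (when the transaction closes) gives a deadline of 2014-08-18; not done until 2014-08-22, 4 days after the deadline.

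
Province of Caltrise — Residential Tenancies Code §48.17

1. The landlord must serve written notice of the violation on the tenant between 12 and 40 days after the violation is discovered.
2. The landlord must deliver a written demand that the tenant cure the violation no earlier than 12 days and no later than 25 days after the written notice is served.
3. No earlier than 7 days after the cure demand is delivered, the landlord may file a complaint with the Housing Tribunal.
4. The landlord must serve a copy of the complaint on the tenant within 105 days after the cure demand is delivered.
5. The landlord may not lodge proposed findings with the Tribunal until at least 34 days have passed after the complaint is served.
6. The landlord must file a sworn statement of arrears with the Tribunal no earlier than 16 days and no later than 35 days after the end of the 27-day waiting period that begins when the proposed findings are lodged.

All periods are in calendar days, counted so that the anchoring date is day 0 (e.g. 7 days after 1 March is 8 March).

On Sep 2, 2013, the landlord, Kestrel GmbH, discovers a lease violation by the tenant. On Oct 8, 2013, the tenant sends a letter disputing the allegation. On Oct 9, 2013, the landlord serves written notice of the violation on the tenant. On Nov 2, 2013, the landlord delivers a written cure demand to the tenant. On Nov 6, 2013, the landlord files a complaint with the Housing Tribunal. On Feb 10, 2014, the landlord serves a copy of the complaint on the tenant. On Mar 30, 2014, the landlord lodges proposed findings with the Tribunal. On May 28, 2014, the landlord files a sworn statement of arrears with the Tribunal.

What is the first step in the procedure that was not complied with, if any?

Step 3

Step 1 — 12 and 40 days from Sep 2, 2013 (when the violation is discovered) are Sep 14, 2013 and Oct 12, 2013 respectively; Oct 9, 2013 falls inside that range.
Step 2 — 12 and 25 days from Oct 9, 2013 (when the written notice is served) are Oct 21, 2013 and Nov 3, 2013 respectively; done Nov 2, 2013 — within the window.
Step 3 — must wait 7 days from Nov 2, 2013 (when the cure demand is delivered), so not before Nov 9, 2013; Nov 6, 2013 is 3 days before the earliest permitted date.
Later steps need not be reached.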